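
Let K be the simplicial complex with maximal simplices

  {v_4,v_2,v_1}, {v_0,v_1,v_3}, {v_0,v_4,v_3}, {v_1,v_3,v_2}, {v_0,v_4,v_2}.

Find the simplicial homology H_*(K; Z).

Fix the vertex order v_0 < v_1 < v_2 < v_3 < v_4 and write every simplex with vertices in increasing order. Then dim K = 2 and the simplices of K are:

  0-simplices (5): [v_0], [v_1], [v_2], [v_3], [v_4]
  1-simplices (10): [v_0,v_1], [v_0,v_2], [v_0,v_3], [v_0,v_4], [v_1,v_2], [v_1,v_3], [v_1,v_4], [v_2,v_3], [v_2,v_4], [v_3,v_4]
  2-simplices (5): [v_0,v_1,v_3], [v_0,v_2,v_4], [v_0,v_3,v_4], [v_1,v_2,v_3], [v_1,v_2,v_4]

Hence C_0 ≅ Z^5, C_1 ≅ Z^10, C_2 ≅ Z^5.

Boundary ∂_1: C_1 → C_0 sends each edge [p,q] (with p < q) to q − p. For instance
  ∂[v_0,v_1] = [v_1] − [v_0].
As a 5×10 matrix over Z this has rank 4, with invariant factors (1,1,1,1).

∂_2: C_2 → C_1 maps a triangle to the signed sum of its edges. For instance
  ∂[v_1,v_2,v_4] = [v_2,v_4] − [v_1,v_4] + [v_1,v_2],
  ∂[v_0,v_1,v_3] = [v_1,v_3] − [v_0,v_3] + [v_0,v_1].
The resulting 10×5 matrix has rank 5, and its Smith normal form has invariant factors (1,1,1,1,1).

Now H_k = ker ∂_k / im ∂_{k+1}, so:

  H_0: rank C_0 − rank ∂_1 = 5 − 4 = 1, and the invariant factors of ∂_1 are all 1, so H_0 = Z.
  H_1: rank ker ∂_1 − rank ∂_2 = (10 − 4) − 5 = 1, and the invariant factors of ∂_2 are all 1, so H_1 = Z.
  H_2: rank ker ∂_2 − rank ∂_3 = (5 − 5) − 0 = 0, and there is no ∂_3, so H_2 = 0.

(K is a triangulation of the Möbius band.)

H_0 = Z,  H_1 = Z,  H_2 = 0.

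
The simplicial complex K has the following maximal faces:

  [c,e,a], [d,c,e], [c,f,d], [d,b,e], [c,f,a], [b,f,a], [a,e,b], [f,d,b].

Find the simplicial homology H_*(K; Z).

H_0 ≅ Z,  H_1 = 0,  H_2 ≅ Z.

Take the total order a < b < c < d < e < f on the vertex set. Then K (dimension 2) consists of the simplices:

  0-simplices (6): a, b, c, d, e, f
  1-simplices (12): ab, ac, ae, af, bd, be, bf, cd, ce, cf, de, df
  2-simplices (8): abe, abf, ace, acf, bde, bdf, cde, cdf

giving chain groups C_0 ≅ Z^6, C_1 ≅ Z^12, C_2 ≅ Z^8.

Boundary ∂_1: C_1 → C_0 maps an edge to its endpoints' difference, ∂[p,q] = q − p. For instance
  ∂de = e − d.
As a 6×12 matrix over Z this has rank 5, with invariant factors (1,1,1,1,1).

Boundary ∂_2: C_2 → C_1 sends each 2-simplex [p,q,r] to [q,r] − [p,r] + [p,q]. For instance
  ∂ace = ce − ae + ac,
  ∂abe = be − ae + ab.
The 12×8 boundary matrix has rank 7 and Smith normal form diag(1,1,1,1,1,1,1).

Reading off H_k = ker ∂_k / im ∂_{k+1}:

  H_0: rank C_0 − rank ∂_1 = 6 − 5 = 1, and the invariant factors of ∂_1 are all 1, so H_0 = Z.
  H_1: rank ker ∂_1 − rank ∂_2 = (12 − 5) − 7 = 0, and the invariant factors of ∂_2 are all 1, so H_1 = 0.
  H_2: rank ker ∂_2 − rank ∂_3 = (8 − 7) − 0 = 1, and there is no ∂_3, so H_2 = Z.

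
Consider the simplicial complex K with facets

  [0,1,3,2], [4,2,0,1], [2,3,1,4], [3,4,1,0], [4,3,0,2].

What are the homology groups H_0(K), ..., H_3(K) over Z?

H_0 = Z,  H_1 = 0,  H_2 = 0,  H_3 = Z.

Fix the vertex order 0 < 1 < 2 < 3 < 4 and write every simplex with vertices in increasing order. Then dim K = 3 and the simplices of K are:

  0-simplices (5): [0], [1], [2], [3], [4]
  1-simplices (10): [0,1], [0,2], [0,3], [0,4], [1,2], [1,3], [1,4], [2,3], [2,4], [3,4]
  2-simplices (10): [0,1,2], [0,1,3], [0,1,4], [0,2,3], [0,2,4], [0,3,4], [1,2,3], [1,2,4], [1,3,4], [2,3,4]
  3-simplices (5): [0,1,2,3], [0,1,2,4], [0,1,3,4], [0,2,3,4], [1,2,3,4]

Hence C_0 ≅ Z^5, C_1 ≅ Z^10, C_2 ≅ Z^10, C_3 ≅ Z^5.

∂_1: C_1 → C_0 maps an edge to its endpoints' difference, ∂[p,q] = q − p. For instance
  ∂[0,2] = [2] − [0].
The resulting 5×10 matrix has rank 4, and its Smith normal form has invariant factors (1,1,1,1).

Boundary ∂_2: C_2 → C_1 acts by ∂[p,q,r] = [q,r] − [p,r] + [p,q]. For instance
  ∂[0,1,4] = [1,4] − [0,4] + [0,1],
  ∂[1,2,4] = [2,4] − [1,4] + [1,2].
The 10×10 boundary matrix has rank 6 and Smith normal form diag(1,1,1,1,1,1).

∂_3: C_3 → C_2 sends each 3-simplex σ to the alternating sum Σ_i (−1)^i (σ with its i-th vertex removed). For instance
  ∂[0,1,2,3] = [1,2,3] − [0,2,3] + [0,1,3] − [0,1,2],
  ∂[0,1,2,4] = [1,2,4] − [0,2,4] + [0,1,4] − [0,1,2].
The 10×5 boundary matrix has rank 4 and Smith normal form diag(1,1,1,1).

From H_k ≅ ker(∂_k) / im(∂_{k+1}) we obtain:

  H_0: rank C_0 − rank ∂_1 = 5 − 4 = 1, and the invariant factors of ∂_1 are all 1, so H_0 = Z.
  H_1: rank ker ∂_1 − rank ∂_2 = (10 − 4) − 6 = 0, and the invariant factors of ∂_2 are all 1, so H_1 = 0.
  H_2: rank ker ∂_2 − rank ∂_3 = (10 − 6) − 4 = 0, and the invariant factors of ∂_3 are all 1, so H_2 = 0.
  H_3: rank ker ∂_3 − rank ∂_4 = (5 − 4) − 0 = 1, and there is no ∂_4, so H_3 = Z.

As a check, the Euler characteristic is 5 − 10 + 10 − 5 = 0, which agrees with 1 − 0 + 0 − 1 = 0.
(K is a triangulation of the 3-sphere S^3.)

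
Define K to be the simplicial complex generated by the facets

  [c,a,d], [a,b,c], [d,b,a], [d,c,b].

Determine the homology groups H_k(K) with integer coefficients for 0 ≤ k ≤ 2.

H_0 ≅ Z,  H_1 = 0,  H_2 ≅ Z.

Fix the vertex order a < b < c < d and write every simplex with vertices in increasing order. Then dim K = 2 and the simplices of K are:

  0-simplices (4): a, b, c, d
  1-simplices (6): ab, ac, ad, bc, bd, cd
  2-simplices (4): abc, abd, acd, bcd

Hence C_0 ≅ Z^4, C_1 ≅ Z^6, C_2 ≅ Z^4.

The boundary map ∂_1: C_1 → C_0 sends each edge [p,q] (with p < q) to q − p. For instance
  ∂ab = b − a.
The 4×6 boundary matrix has rank 3 and Smith normal form diag(1,1,1).

∂_2: C_2 → C_1 maps a triangle to the signed sum of its edges. For instance
  ∂acd = cd − ad + ac,
  ∂abc = bc − ac + ab.
As a 6×4 matrix over Z this has rank 3, with invariant factors (1,1,1).

Now H_k = ker ∂_k / im ∂_{k+1}, so:

  H_0: rank C_0 − rank ∂_1 = 4 − 3 = 1, and the invariant factors of ∂_1 are all 1, so H_0 = Z.
  H_1: rank ker ∂_1 − rank ∂_2 = (6 − 3) − 3 = 0, and the invariant factors of ∂_2 are all 1, so H_1 = 0.
  H_2: rank ker ∂_2 − rank ∂_3 = (4 − 3) − 0 = 1, and there is no ∂_3, so H_2 = Z.

As a check, the Euler characteristic is 4 − 6 + 4 = 2, which agrees with 1 − 0 + 1 = 2.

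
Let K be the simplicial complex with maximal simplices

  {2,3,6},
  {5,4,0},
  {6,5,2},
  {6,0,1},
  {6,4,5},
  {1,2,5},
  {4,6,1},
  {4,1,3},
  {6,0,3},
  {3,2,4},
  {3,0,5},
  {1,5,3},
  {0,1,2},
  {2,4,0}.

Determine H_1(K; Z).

H_1 = Z^2.

Order the vertices as 0 < 1 < 2 < 3 < 4 < 5 < 6. Listing each simplex with vertices in this order, K has dimension 2 with simplices:

  0-simplices (7): [0], [1], [2], [3], [4], [5], [6]
  1-simplices (21): [0,1], [0,2], [0,3], [0,4], [0,5], [0,6], [1,2], [1,3], [1,4], [1,5], [1,6], [2,3], [2,4], [2,5], [2,6], [3,4], [3,5], [3,6], [4,5], [4,6], [5,6]
  2-simplices (14): [0,1,2], [0,1,6], [0,2,4], [0,3,5], [0,3,6], [0,4,5], [1,2,5], [1,3,4], [1,3,5], [1,4,6], [2,3,4], [2,3,6], [2,5,6], [4,5,6]

so the chain groups are C_0 ≅ Z^7, C_1 ≅ Z^21, C_2 ≅ Z^14.

∂_1: C_1 → C_0 is given by ∂[p,q] = [q] − [p]. For instance
  ∂[0,2] = [2] − [0].
The 7×21 boundary matrix has rank 6 and Smith normal form diag(1,1,1,1,1,1).

Boundary ∂_2: C_2 → C_1 acts by ∂[p,q,r] = [q,r] − [p,r] + [p,q]. For instance
  ∂[0,4,5] = [4,5] − [0,5] + [0,4],
  ∂[1,3,4] = [3,4] − [1,4] + [1,3].
The 21×14 boundary matrix has rank 13 and Smith normal form diag(1,1,1,1,1,1,1,1,1,1,1,1,1).

Reading off H_k = ker ∂_k / im ∂_{k+1}:

  H_1: rank ker ∂_1 − rank ∂_2 = (21 − 6) − 13 = 2, and the invariant factors of ∂_2 are all 1, so H_1 ≅ Z^2.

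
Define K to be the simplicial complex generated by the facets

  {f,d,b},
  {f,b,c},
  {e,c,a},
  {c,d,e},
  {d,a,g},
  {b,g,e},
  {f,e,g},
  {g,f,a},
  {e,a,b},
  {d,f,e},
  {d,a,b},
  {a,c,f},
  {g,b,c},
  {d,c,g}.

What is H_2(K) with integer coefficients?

K has 7 vertices, 21 edges, 14 triangles.
rank ∂_2 = 13, rank ∂_3 = 0 ⇒ b_2 = 14 − 13 − 0 = 1. So H_2 ≅ Z.

H_2 = Z.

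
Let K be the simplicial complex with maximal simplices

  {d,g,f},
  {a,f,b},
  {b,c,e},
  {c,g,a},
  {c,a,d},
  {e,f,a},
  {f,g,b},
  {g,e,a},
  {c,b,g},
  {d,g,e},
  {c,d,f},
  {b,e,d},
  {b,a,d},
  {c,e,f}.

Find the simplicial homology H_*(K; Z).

We work with the vertex ordering a < b < c < d < e < f < g. The simplices of K, each written with vertices in increasing order, are:

  0-simplices (7): a, b, c, d, e, f, g
  1-simplices (21): ab, ac, ad, ae, af, ag, bc, bd, be, bf, bg, cd, ce, cf, cg, de, df, dg, ef, eg, fg
  2-simplices (14): abd, abf, acd, acg, aef, aeg, bce, bcg, bde, bfg, cdf, cef, deg, dfg

Hence C_0 ≅ Z^7, C_1 ≅ Z^21, C_2 ≅ Z^14.

The boundary map ∂_1: C_1 → C_0 sends each edge [p,q] (with p < q) to q − p.
This gives a 7×21 integer matrix of rank 6; reducing to Smith normal form yields diagonal entries (1,1,1,1,1,1).

The boundary map ∂_2: C_2 → C_1 maps a triangle to the signed sum of its edges. For instance
  ∂bfg = fg − bg + bf,
  ∂bcg = cg − bg + bc.
The 21×14 boundary matrix has rank 13 and Smith normal form diag(1,1,1,1,1,1,1,1,1,1,1,1,1).

Computing H_k = (kernel of ∂_k) / (image of ∂_{k+1}):

  H_0: rank C_0 − rank ∂_1 = 7 − 6 = 1, and the invariant factors of ∂_1 are all 1, so H_0 ≅ Z.
  H_1: rank ker ∂_1 − rank ∂_2 = (21 − 6) − 13 = 2, and the invariant factors of ∂_2 are all 1, so H_1 ≅ Z^2.
  H_2: rank ker ∂_2 − rank ∂_3 = (14 − 13) − 0 = 1, and there is no ∂_3, so H_2 ≅ Z.

H_0 = Z,  H_1 = Z^2,  H_2 = Z.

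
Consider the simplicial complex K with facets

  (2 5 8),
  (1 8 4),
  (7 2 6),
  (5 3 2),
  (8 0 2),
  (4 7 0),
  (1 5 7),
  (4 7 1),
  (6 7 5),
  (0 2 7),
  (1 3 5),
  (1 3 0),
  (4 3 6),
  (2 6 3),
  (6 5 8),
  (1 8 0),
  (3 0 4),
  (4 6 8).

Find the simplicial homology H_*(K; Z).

K has 9 vertices, 27 edges, 18 triangles.
rank ∂_0 = 0, rank ∂_1 = 8 ⇒ b_0 = 9 − 0 − 8 = 1; all invariant factors of ∂_1 are 1 so no torsion. So H_0 ≅ Z.
rank ∂_1 = 8, rank ∂_2 = 18 ⇒ b_1 = 27 − 8 − 18 = 1; ∂_2 has invariant factor(s) [2] giving torsion. So H_1 ≅ Z ⊕ Z/2Z.
rank ∂_2 = 18, rank ∂_3 = 0 ⇒ b_2 = 18 − 18 − 0 = 0. So H_2 ≅ 0.

H_0 = Z,  H_1 = Z ⊕ Z/2Z,  H_2 = 0.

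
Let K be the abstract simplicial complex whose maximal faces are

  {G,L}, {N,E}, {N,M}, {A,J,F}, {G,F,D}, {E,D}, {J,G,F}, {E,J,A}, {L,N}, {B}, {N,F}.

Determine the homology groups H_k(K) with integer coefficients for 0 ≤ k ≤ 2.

Fix the vertex order A < B < D < E < F < G < J < L < M < N and write every simplex with vertices in increasing order. Then dim K = 2 and the simplices of K are:

  0-simplices (10): A, B, D, E, F, G, J, L, M, N
  1-simplices (15): AE, AF, AJ, DE, DF, DG, EJ, EN, FG, FJ, FN, GJ, GL, LN, MN
  2-simplices (4): AEJ, AFJ, DFG, FGJ

giving chain groups C_0 ≅ Z^10, C_1 ≅ Z^15, C_2 ≅ Z^4.

∂_1: C_1 → C_0 sends each edge [p,q] (with p < q) to q − p. For instance
  ∂DE = E − D.
This gives a 10×15 integer matrix of rank 8; reducing to Smith normal form yields diagonal entries (1,1,1,1,1,1,1,1).

The boundary map ∂_2: C_2 → C_1 sends each 2-simplex [p,q,r] to [q,r] − [p,r] + [p,q]. For instance
  ∂FGJ = GJ − FJ + FG,
  ∂AFJ = FJ − AJ + AF.
This gives a 15×4 integer matrix of rank 4; reducing to Smith normal form yields diagonal entries (1,1,1,1).

Computing H_k = (kernel of ∂_k) / (image of ∂_{k+1}):

  H_0: rank C_0 − rank ∂_1 = 10 − 8 = 2, and the invariant factors of ∂_1 are all 1, so H_0 ≅ Z^2.
  H_1: rank ker ∂_1 − rank ∂_2 = (15 − 8) − 4 = 3, and the invariant factors of ∂_2 are all 1, so H_1 ≅ Z^3.
  H_2: rank ker ∂_2 − rank ∂_3 = (4 − 4) − 0 = 0, and there is no ∂_3, so H_2 ≅ 0.

H_0 = Z^2,  H_1 = Z^3,  H_2 = 0.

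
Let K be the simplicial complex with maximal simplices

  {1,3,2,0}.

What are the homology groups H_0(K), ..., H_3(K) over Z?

Take the total order 0 < 1 < 2 < 3 on the vertex set. Then K (dimension 3) consists of the simplices:

  0-simplices (4): [0], [1], [2], [3]
  1-simplices (6): [0,1], [0,2], [0,3], [1,2], [1,3], [2,3]
  2-simplices (4): [0,1,2], [0,1,3], [0,2,3], [1,2,3]
  3-simplices (1): [0,1,2,3]

giving chain groups C_0 ≅ Z^4, C_1 ≅ Z^6, C_2 ≅ Z^4, C_3 ≅ Z^1.

The boundary map ∂_1: C_1 → C_0 sends each edge [p,q] (with p < q) to q − p. For instance
  ∂[1,3] = [3] − [1].
The 4×6 boundary matrix has rank 3 and Smith normal form diag(1,1,1).

∂_2: C_2 → C_1 sends each 2-simplex [p,q,r] to [q,r] − [p,r] + [p,q]. For instance
  ∂[0,1,3] = [1,3] − [0,3] + [0,1],
  ∂[0,2,3] = [2,3] − [0,3] + [0,2].
This gives a 6×4 integer matrix of rank 3; reducing to Smith normal form yields diagonal entries (1,1,1).

The boundary map ∂_3: C_3 → C_2 sends each 3-simplex σ to the alternating sum Σ_i (−1)^i (σ with its i-th vertex removed). For instance
  ∂[0,1,2,3] = [1,2,3] − [0,2,3] + [0,1,3] − [0,1,2].
This gives a 4×1 integer matrix of rank 1; reducing to Smith normal form yields diagonal entries (1).

Reading off H_k = ker ∂_k / im ∂_{k+1}:

  H_0: rank C_0 − rank ∂_1 = 4 − 3 = 1, and the invariant factors of ∂_1 are all 1, so H_0 = Z.
  H_1: rank ker ∂_1 − rank ∂_2 = (6 − 3) − 3 = 0, and the invariant factors of ∂_2 are all 1, so H_1 = 0.
  H_2: rank ker ∂_2 − rank ∂_3 = (4 − 3) − 1 = 0, and the invariant factors of ∂_3 are all 1, so H_2 = 0.
  H_3: rank ker ∂_3 − rank ∂_4 = (1 − 1) − 0 = 0, and there is no ∂_4, so H_3 = 0.

As a check, the Euler characteristic is 4 − 6 + 4 − 1 = 1, which agrees with 1 − 0 + 0 − 0 = 1.

H_0 ≅ Z,  H_1 = 0,  H_2 = 0,  H_3 = 0.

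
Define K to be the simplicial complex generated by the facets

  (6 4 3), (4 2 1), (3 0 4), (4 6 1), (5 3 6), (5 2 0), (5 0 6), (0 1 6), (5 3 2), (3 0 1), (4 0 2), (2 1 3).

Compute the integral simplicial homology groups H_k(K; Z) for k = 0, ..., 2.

H_0 = Z,  H_1 = Z/2Z,  H_2 = 0.

Fix the vertex order 0 < 1 < 2 < 3 < 4 < 5 < 6 and write every simplex with vertices in increasing order. Then dim K = 2 and the simplices of K are:

  0-simplices (7): [0], [1], [2], [3], [4], [5], [6]
  1-simplices (18): [0,1], [0,2], [0,3], [0,4], [0,5], [0,6], [1,2], [1,3], [1,4], [1,6], [2,3], [2,4], [2,5], [3,4], [3,5], [3,6], [4,6], [5,6]
  2-simplices (12): [0,1,3], [0,1,6], [0,2,4], [0,2,5], [0,3,4], [0,5,6], [1,2,3], [1,2,4], [1,4,6], [2,3,5], [3,4,6], [3,5,6]

Hence C_0 ≅ Z^7, C_1 ≅ Z^18, C_2 ≅ Z^12.

The boundary map ∂_1: C_1 → C_0 sends each edge [p,q] (with p < q) to q − p. For instance
  ∂[1,6] = [6] − [1].
This gives a 7×18 integer matrix of rank 6; reducing to Smith normal form yields diagonal entries (1,1,1,1,1,1).

The boundary map ∂_2: C_2 → C_1 maps a triangle to the signed sum of its edges. For instance
  ∂[3,5,6] = [5,6] − [3,6] + [3,5],
  ∂[0,3,4] = [3,4] − [0,4] + [0,3].
As a 18×12 matrix over Z this has rank 12, with invariant factors (1,1,1,1,1,1,1,1,1,1,1,2).

Reading off H_k = ker ∂_k / im ∂_{k+1}:

  H_0: rank C_0 − rank ∂_1 = 7 − 6 = 1, and the invariant factors of ∂_1 are all 1, so H_0 = Z.
  H_1: rank ker ∂_1 − rank ∂_2 = (18 − 6) − 12 = 0, and ∂_2 has invariant factor 2 > 1, so H_1 = Z/2Z.
  H_2: rank ker ∂_2 − rank ∂_3 = (12 − 12) − 0 = 0, and there is no ∂_3, so H_2 = 0.

As a check, the Euler characteristic is 7 − 18 + 12 = 1, which agrees with 1 − 0 + 0 = 1.
(K is a triangulation of the real projective plane RP^2.)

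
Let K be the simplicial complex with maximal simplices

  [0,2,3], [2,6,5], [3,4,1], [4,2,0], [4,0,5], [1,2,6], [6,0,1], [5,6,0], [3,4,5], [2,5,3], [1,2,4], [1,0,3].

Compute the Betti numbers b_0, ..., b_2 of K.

Take the total order 0 < 1 < 2 < 3 < 4 < 5 < 6 on the vertex set. Then K (dimension 2) consists of the simplices:

  0-simplices (7): [0], [1], [2], [3], [4], [5], [6]
  1-simplices (18): [0,1], [0,2], [0,3], [0,4], [0,5], [0,6], [1,2], [1,3], [1,4], [1,6], [2,3], [2,4], [2,5], [2,6], [3,4], [3,5], [4,5], [5,6]
  2-simplices (12): [0,1,3], [0,1,6], [0,2,3], [0,2,4], [0,4,5], [0,5,6], [1,2,4], [1,2,6], [1,3,4], [2,3,5], [2,5,6], [3,4,5]

Hence C_0 ≅ Z^7, C_1 ≅ Z^18, C_2 ≅ Z^12.

The boundary map ∂_1: C_1 → C_0 is given by ∂[p,q] = [q] − [p]. For instance
  ∂[2,5] = [5] − [2].
The 7×18 boundary matrix has rank 6 and Smith normal form diag(1,1,1,1,1,1).

The boundary map ∂_2: C_2 → C_1 sends each 2-simplex [p,q,r] to [q,r] − [p,r] + [p,q]. For instance
  ∂[3,4,5] = [4,5] − [3,5] + [3,4],
  ∂[0,5,6] = [5,6] − [0,6] + [0,5].
As a 18×12 matrix over Z this has rank 12, with invariant factors (1,1,1,1,1,1,1,1,1,1,1,2).

Now H_k = ker ∂_k / im ∂_{k+1}, so:

  H_0: rank C_0 − rank ∂_1 = 7 − 6 = 1, and the invariant factors of ∂_1 are all 1, so H_0 = Z.
  H_1: rank ker ∂_1 − rank ∂_2 = (18 − 6) − 12 = 0, and ∂_2 has invariant factor 2 > 1, so H_1 = Z/2.
  H_2: rank ker ∂_2 − rank ∂_3 = (12 − 12) − 0 = 0, and there is no ∂_3, so H_2 = 0.

Hence the Betti numbers are b_0 = 1, b_1 = 0, b_2 = 0.

b_0 = 1, b_1 = 0, b_2 = 0.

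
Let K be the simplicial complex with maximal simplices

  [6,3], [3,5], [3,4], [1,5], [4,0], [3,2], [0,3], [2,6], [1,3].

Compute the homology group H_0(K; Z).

H_0 ≅ Z.

Order the vertices as 0 < 1 < 2 < 3 < 4 < 5 < 6. Listing each simplex with vertices in this order, K has dimension 1 with simplices:

  0-simplices (7): [0], [1], [2], [3], [4], [5], [6]
  1-simplices (9): [0,3], [0,4], [1,3], [1,5], [2,3], [2,6], [3,4], [3,5], [3,6]

giving chain groups C_0 ≅ Z^7, C_1 ≅ Z^9.

The boundary map ∂_1: C_1 → C_0 is given by ∂[p,q] = [q] − [p].
The 7×9 boundary matrix has rank 6 and Smith normal form diag(1,1,1,1,1,1).

Now H_k = ker ∂_k / im ∂_{k+1}, so:

  H_0: rank C_0 − rank ∂_1 = 7 − 6 = 1, and the invariant factors of ∂_1 are all 1, so H_0 = Z.

(K is a triangulation of a wedge of 3 circles.)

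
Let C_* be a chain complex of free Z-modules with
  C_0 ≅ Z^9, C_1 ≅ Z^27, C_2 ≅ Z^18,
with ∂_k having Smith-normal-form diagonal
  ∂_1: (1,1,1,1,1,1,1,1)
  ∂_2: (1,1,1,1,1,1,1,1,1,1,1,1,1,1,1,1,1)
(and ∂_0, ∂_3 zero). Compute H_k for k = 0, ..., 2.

H_0: b_0 = 9 − 0 − 8 = 1; torsion from ∂_1 factors > 1: none. So H_0 = Z.
H_1: b_1 = 27 − 8 − 17 = 2; torsion from ∂_2 factors > 1: none. So H_1 = Z^2.
H_2: b_2 = 18 − 17 − 0 = 1; torsion from ∂_3 factors > 1: none. So H_2 = Z.

H_0 = Z,  H_1 = Z^2,  H_2 = Z.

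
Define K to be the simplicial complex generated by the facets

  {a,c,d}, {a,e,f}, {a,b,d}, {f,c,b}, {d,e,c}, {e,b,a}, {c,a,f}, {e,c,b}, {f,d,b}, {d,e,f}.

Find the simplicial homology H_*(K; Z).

K has 6 vertices, 15 edges, 10 triangles.
rank ∂_0 = 0, rank ∂_1 = 5 ⇒ b_0 = 6 − 0 − 5 = 1; all invariant factors of ∂_1 are 1 so no torsion. So H_0 ≅ Z.
rank ∂_1 = 5, rank ∂_2 = 10 ⇒ b_1 = 15 − 5 − 10 = 0; ∂_2 has invariant factor(s) [2] giving torsion. So H_1 ≅ Z/2.
rank ∂_2 = 10, rank ∂_3 = 0 ⇒ b_2 = 10 − 10 − 0 = 0. So H_2 ≅ 0.

H_0 = Z,  H_1 = Z/2,  H_2 = 0.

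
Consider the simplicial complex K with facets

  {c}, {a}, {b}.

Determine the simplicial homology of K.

Take the total order a < b < c on the vertex set. Then K (dimension 0) consists of the simplices:

  0-simplices (3): a, b, c

so the chain groups are C_0 ≅ Z^3.

Computing H_k = (kernel of ∂_k) / (image of ∂_{k+1}):

  H_0: rank C_0 − rank ∂_1 = 3 − 0 = 3, and there is no ∂_1, so H_0 = Z^3.

(K is a triangulation of a set of 3 points.)

H_0 ≅ Z^3.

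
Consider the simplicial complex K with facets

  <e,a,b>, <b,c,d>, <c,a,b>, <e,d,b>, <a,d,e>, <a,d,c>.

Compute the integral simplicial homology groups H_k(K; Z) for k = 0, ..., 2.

K has 5 vertices, 9 edges, 6 triangles.
rank ∂_0 = 0, rank ∂_1 = 4 ⇒ b_0 = 5 − 0 − 4 = 1; all invariant factors of ∂_1 are 1 so no torsion. So H_0 ≅ Z.
rank ∂_1 = 4, rank ∂_2 = 5 ⇒ b_1 = 9 − 4 − 5 = 0; all invariant factors of ∂_2 are 1 so no torsion. So H_1 ≅ 0.
rank ∂_2 = 5, rank ∂_3 = 0 ⇒ b_2 = 6 − 5 − 0 = 1. So H_2 ≅ Z.

H_0 = Z,  H_1 = 0,  H_2 = Z.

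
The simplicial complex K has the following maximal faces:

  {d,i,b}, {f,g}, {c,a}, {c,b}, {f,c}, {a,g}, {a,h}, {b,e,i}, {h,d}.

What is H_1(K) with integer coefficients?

Fix the vertex order a < b < c < d < e < f < g < h < i and write every simplex with vertices in increasing order. Then dim K = 2 and the simplices of K are:

  0-simplices (9): a, b, c, d, e, f, g, h, i
  1-simplices (12): ac, ag, ah, bc, bd, be, bi, cf, dh, di, ei, fg
  2-simplices (2): bdi, bei

Hence C_0 ≅ Z^9, C_1 ≅ Z^12, C_2 ≅ Z^2.

Boundary ∂_1: C_1 → C_0 is given by ∂[p,q] = [q] − [p]. For instance
  ∂dh = h − d.
This gives a 9×12 integer matrix of rank 8; reducing to Smith normal form yields diagonal entries (1,1,1,1,1,1,1,1).

Boundary ∂_2: C_2 → C_1 sends each 2-simplex [p,q,r] to [q,r] − [p,r] + [p,q]. For instance
  ∂bdi = di − bi + bd,
  ∂bei = ei − bi + be.
This gives a 12×2 integer matrix of rank 2; reducing to Smith normal form yields diagonal entries (1,1).

Computing H_k = (kernel of ∂_k) / (image of ∂_{k+1}):

  H_1: rank ker ∂_1 − rank ∂_2 = (12 − 8) − 2 = 2, and the invariant factors of ∂_2 are all 1, so H_1 ≅ Z^2.

H_1 ≅ Z^2.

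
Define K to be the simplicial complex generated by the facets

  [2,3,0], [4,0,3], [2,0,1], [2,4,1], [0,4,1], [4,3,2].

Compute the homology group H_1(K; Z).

H_1 = 0.

K has 5 vertices, 9 edges, 6 triangles.
rank ∂_1 = 4, rank ∂_2 = 5 ⇒ b_1 = 9 − 4 − 5 = 0; all invariant factors of ∂_2 are 1 so no torsion. So H_1 ≅ 0.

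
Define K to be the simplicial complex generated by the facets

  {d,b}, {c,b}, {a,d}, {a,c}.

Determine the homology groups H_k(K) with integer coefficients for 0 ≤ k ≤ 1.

Take the total order a < b < c < d on the vertex set. Then K (dimension 1) consists of the simplices:

  0-simplices (4): a, b, c, d
  1-simplices (4): ac, ad, bc, bd

Hence C_0 ≅ Z^4, C_1 ≅ Z^4.

The boundary map ∂_1: C_1 → C_0 is given by ∂[p,q] = [q] − [p]. For instance
  ∂ac = c − a.
This gives a 4×4 integer matrix of rank 3; reducing to Smith normal form yields diagonal entries (1,1,1).

From H_k ≅ ker(∂_k) / im(∂_{k+1}) we obtain:

  H_0: rank C_0 − rank ∂_1 = 4 − 3 = 1, and the invariant factors of ∂_1 are all 1, so H_0 = Z.
  H_1: rank ker ∂_1 − rank ∂_2 = (4 − 3) − 0 = 1, and there is no ∂_2, so H_1 = Z.

(K is a triangulation of the circle S^1.)

H_0 ≅ Z,  H_1 ≅ Z.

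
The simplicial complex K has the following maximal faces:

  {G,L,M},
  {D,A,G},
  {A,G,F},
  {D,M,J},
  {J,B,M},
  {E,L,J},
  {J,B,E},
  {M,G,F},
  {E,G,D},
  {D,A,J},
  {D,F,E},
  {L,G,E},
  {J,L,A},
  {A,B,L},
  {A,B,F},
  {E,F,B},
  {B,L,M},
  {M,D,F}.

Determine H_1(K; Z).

H_1 = Z ⊕ Z/2.

K has 9 vertices, 27 edges, 18 triangles.
rank ∂_1 = 8, rank ∂_2 = 18 ⇒ b_1 = 27 − 8 − 18 = 1; ∂_2 has invariant factor(s) [2] giving torsion. So H_1 = Z ⊕ Z/2.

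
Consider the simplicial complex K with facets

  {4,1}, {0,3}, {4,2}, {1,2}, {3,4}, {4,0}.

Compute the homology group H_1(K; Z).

H_1 ≅ Z^2.

Order the vertices as 0 < 1 < 2 < 3 < 4. Listing each simplex with vertices in this order, K has dimension 1 with simplices:

  0-simplices (5): [0], [1], [2], [3], [4]
  1-simplices (6): [0,3], [0,4], [1,2], [1,4], [2,4], [3,4]

giving chain groups C_0 ≅ Z^5, C_1 ≅ Z^6.

Boundary ∂_1: C_1 → C_0 is given by ∂[p,q] = [q] − [p]. For instance
  ∂[2,4] = [4] − [2].
The 5×6 boundary matrix has rank 4 and Smith normal form diag(1,1,1,1).

Computing H_k = (kernel of ∂_k) / (image of ∂_{k+1}):

  H_1: rank ker ∂_1 − rank ∂_2 = (6 − 4) − 0 = 2, and there is no ∂_2, so H_1 ≅ Z^2.

(K is a triangulation of a wedge of 2 circles.)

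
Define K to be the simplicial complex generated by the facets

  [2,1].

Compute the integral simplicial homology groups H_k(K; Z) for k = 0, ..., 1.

We work with the vertex ordering 1 < 2. The simplices of K, each written with vertices in increasing order, are:

  0-simplices (2): [1], [2]
  1-simplices (1): [1,2]

giving chain groups C_0 ≅ Z^2, C_1 ≅ Z^1.

The boundary map ∂_1: C_1 → C_0 is given by ∂[p,q] = [q] − [p]. For instance
  ∂[1,2] = [2] − [1].
The resulting 2×1 matrix has rank 1, and its Smith normal form has invariant factors (1).

Now H_k = ker ∂_k / im ∂_{k+1}, so:

  H_0: rank C_0 − rank ∂_1 = 2 − 1 = 1, and the invariant factors of ∂_1 are all 1, so H_0 = Z.
  H_1: rank ker ∂_1 − rank ∂_2 = (1 − 1) − 0 = 0, and there is no ∂_2, so H_1 = 0.

As a check, the Euler characteristic is 2 − 1 = 1, which agrees with 1 − 0 = 1.
(K is a triangulation of the 1-simplex.)

H_0 = Z,  H_1 = 0.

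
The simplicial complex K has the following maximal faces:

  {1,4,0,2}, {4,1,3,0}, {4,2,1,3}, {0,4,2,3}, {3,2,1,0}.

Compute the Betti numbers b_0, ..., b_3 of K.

We work with the vertex ordering 0 < 1 < 2 < 3 < 4. The simplices of K, each written with vertices in increasing order, are:

  0-simplices (5): [0], [1], [2], [3], [4]
  1-simplices (10): [0,1], [0,2], [0,3], [0,4], [1,2], [1,3], [1,4], [2,3], [2,4], [3,4]
  2-simplices (10): [0,1,2], [0,1,3], [0,1,4], [0,2,3], [0,2,4], [0,3,4], [1,2,3], [1,2,4], [1,3,4], [2,3,4]
  3-simplices (5): [0,1,2,3], [0,1,2,4], [0,1,3,4], [0,2,3,4], [1,2,3,4]

giving chain groups C_0 ≅ Z^5, C_1 ≅ Z^10, C_2 ≅ Z^10, C_3 ≅ Z^5.

Boundary ∂_1: C_1 → C_0 maps an edge to its endpoints' difference, ∂[p,q] = q − p. For instance
  ∂[1,3] = [3] − [1].
This gives a 5×10 integer matrix of rank 4; reducing to Smith normal form yields diagonal entries (1,1,1,1).

∂_2: C_2 → C_1 acts by ∂[p,q,r] = [q,r] − [p,r] + [p,q]. For instance
  ∂[1,2,4] = [2,4] − [1,4] + [1,2],
  ∂[0,1,2] = [1,2] − [0,2] + [0,1].
The resulting 10×10 matrix has rank 6, and its Smith normal form has invariant factors (1,1,1,1,1,1).

∂_3: C_3 → C_2 sends each 3-simplex σ to the alternating sum Σ_i (−1)^i (σ with its i-th vertex removed). For instance
  ∂[0,2,3,4] = [2,3,4] − [0,3,4] + [0,2,4] − [0,2,3],
  ∂[0,1,2,3] = [1,2,3] − [0,2,3] + [0,1,3] − [0,1,2].
This gives a 10×5 integer matrix of rank 4; reducing to Smith normal form yields diagonal entries (1,1,1,1).

Computing H_k = (kernel of ∂_k) / (image of ∂_{k+1}):

  H_0: rank C_0 − rank ∂_1 = 5 − 4 = 1, and the invariant factors of ∂_1 are all 1, so H_0 ≅ Z.
  H_1: rank ker ∂_1 − rank ∂_2 = (10 − 4) − 6 = 0, and the invariant factors of ∂_2 are all 1, so H_1 ≅ 0.
  H_2: rank ker ∂_2 − rank ∂_3 = (10 − 6) − 4 = 0, and the invariant factors of ∂_3 are all 1, so H_2 ≅ 0.
  H_3: rank ker ∂_3 − rank ∂_4 = (5 − 4) − 0 = 1, and there is no ∂_4, so H_3 ≅ Z.

As a check, the Euler characteristic is 5 − 10 + 10 − 5 = 0, which agrees with 1 − 0 + 0 − 1 = 0.

Hence the Betti numbers are b_0 = 1, b_1 = 0, b_2 = 0, b_3 = 1.

b_0 = 1, b_1 = 0, b_2 = 0, b_3 = 1.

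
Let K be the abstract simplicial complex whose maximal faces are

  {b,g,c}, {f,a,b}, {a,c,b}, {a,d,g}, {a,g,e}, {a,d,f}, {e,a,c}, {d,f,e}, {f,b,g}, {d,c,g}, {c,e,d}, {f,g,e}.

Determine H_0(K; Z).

H_0 = Z.

Fix the vertex order a < b < c < d < e < f < g and write every simplex with vertices in increasing order. Then dim K = 2 and the simplices of K are:

  0-simplices (7): a, b, c, d, e, f, g
  1-simplices (18): ab, ac, ad, ae, af, ag, bc, bf, bg, cd, ce, cg, de, df, dg, ef, eg, fg
  2-simplices (12): abc, abf, ace, adf, adg, aeg, bcg, bfg, cde, cdg, def, efg

so the chain groups are C_0 ≅ Z^7, C_1 ≅ Z^18, C_2 ≅ Z^12.

Boundary ∂_1: C_1 → C_0 sends each edge [p,q] (with p < q) to q − p. For instance
  ∂eg = g − e.
This gives a 7×18 integer matrix of rank 6; reducing to Smith normal form yields diagonal entries (1,1,1,1,1,1).

Boundary ∂_2: C_2 → C_1 maps a triangle to the signed sum of its edges. For instance
  ∂adf = df − af + ad,
  ∂bfg = fg − bg + bf.
The 18×12 boundary matrix has rank 12 and Smith normal form diag(1,1,1,1,1,1,1,1,1,1,1,2).

Computing H_k = (kernel of ∂_k) / (image of ∂_{k+1}):

  H_0: rank C_0 − rank ∂_1 = 7 − 6 = 1, and the invariant factors of ∂_1 are all 1, so H_0 = Z.

(K is a triangulation of the real projective plane RP^2.)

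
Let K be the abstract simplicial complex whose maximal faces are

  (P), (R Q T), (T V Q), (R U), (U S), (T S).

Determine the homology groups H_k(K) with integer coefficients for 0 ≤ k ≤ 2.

Order the vertices as P < Q < R < S < T < U < V. Listing each simplex with vertices in this order, K has dimension 2 with simplices:

  0-simplices (7): P, Q, R, S, T, U, V
  1-simplices (8): QR, QT, QV, RT, RU, ST, SU, TV
  2-simplices (2): QRT, QTV

so the chain groups are C_0 ≅ Z^7, C_1 ≅ Z^8, C_2 ≅ Z^2.

Boundary ∂_1: C_1 → C_0 sends each edge [p,q] (with p < q) to q − p.
As a 7×8 matrix over Z this has rank 5, with invariant factors (1,1,1,1,1).

∂_2: C_2 → C_1 maps a triangle to the signed sum of its edges. For instance
  ∂QRT = RT − QT + QR,
  ∂QTV = TV − QV + QT.
This gives a 8×2 integer matrix of rank 2; reducing to Smith normal form yields diagonal entries (1,1).

Computing H_k = (kernel of ∂_k) / (image of ∂_{k+1}):

  H_0: rank C_0 − rank ∂_1 = 7 − 5 = 2, and the invariant factors of ∂_1 are all 1, so H_0 ≅ Z^2.
  H_1: rank ker ∂_1 − rank ∂_2 = (8 − 5) − 2 = 1, and the invariant factors of ∂_2 are all 1, so H_1 ≅ Z.
  H_2: rank ker ∂_2 − rank ∂_3 = (2 − 2) − 0 = 0, and there is no ∂_3, so H_2 ≅ 0.

H_0 ≅ Z^2,  H_1 ≅ Z,  H_2 = 0.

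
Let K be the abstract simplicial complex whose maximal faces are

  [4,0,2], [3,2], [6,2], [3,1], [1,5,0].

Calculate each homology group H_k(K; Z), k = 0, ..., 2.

H_0 ≅ Z,  H_1 ≅ Z,  H_2 = 0.

Fix the vertex order 0 < 1 < 2 < 3 < 4 < 5 < 6 and write every simplex with vertices in increasing order. Then dim K = 2 and the simplices of K are:

  0-simplices (7): [0], [1], [2], [3], [4], [5], [6]
  1-simplices (9): [0,1], [0,2], [0,4], [0,5], [1,3], [1,5], [2,3], [2,4], [2,6]
  2-simplices (2): [0,1,5], [0,2,4]

Hence C_0 ≅ Z^7, C_1 ≅ Z^9, C_2 ≅ Z^2.

∂_1: C_1 → C_0 sends each edge [p,q] (with p < q) to q − p.
The 7×9 boundary matrix has rank 6 and Smith normal form diag(1,1,1,1,1,1).

The boundary map ∂_2: C_2 → C_1 maps a triangle to the signed sum of its edges. For instance
  ∂[0,2,4] = [2,4] − [0,4] + [0,2],
  ∂[0,1,5] = [1,5] − [0,5] + [0,1].
The resulting 9×2 matrix has rank 2, and its Smith normal form has invariant factors (1,1).

Reading off H_k = ker ∂_k / im ∂_{k+1}:

  H_0: rank C_0 − rank ∂_1 = 7 − 6 = 1, and the invariant factors of ∂_1 are all 1, so H_0 = Z.
  H_1: rank ker ∂_1 − rank ∂_2 = (9 − 6) − 2 = 1, and the invariant factors of ∂_2 are all 1, so H_1 = Z.
  H_2: rank ker ∂_2 − rank ∂_3 = (2 − 2) − 0 = 0, and there is no ∂_3, so H_2 = 0.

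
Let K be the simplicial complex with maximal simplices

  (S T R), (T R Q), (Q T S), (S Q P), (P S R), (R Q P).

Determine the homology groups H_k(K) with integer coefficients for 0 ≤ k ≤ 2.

We work with the vertex ordering P < Q < R < S < T. The simplices of K, each written with vertices in increasing order, are:

  0-simplices (5): P, Q, R, S, T
  1-simplices (9): PQ, PR, PS, QR, QS, QT, RS, RT, ST
  2-simplices (6): PQR, PQS, PRS, QRT, QST, RST

giving chain groups C_0 ≅ Z^5, C_1 ≅ Z^9, C_2 ≅ Z^6.

∂_1: C_1 → C_0 is given by ∂[p,q] = [q] − [p]. For instance
  ∂RT = T − R.
This gives a 5×9 integer matrix of rank 4; reducing to Smith normal form yields diagonal entries (1,1,1,1).

∂_2: C_2 → C_1 acts by ∂[p,q,r] = [q,r] − [p,r] + [p,q]. For instance
  ∂PRS = RS − PS + PR,
  ∂QRT = RT − QT + QR.
The 9×6 boundary matrix has rank 5 and Smith normal form diag(1,1,1,1,1).

From H_k ≅ ker(∂_k) / im(∂_{k+1}) we obtain:

  H_0: rank C_0 − rank ∂_1 = 5 − 4 = 1, and the invariant factors of ∂_1 are all 1, so H_0 ≅ Z.
  H_1: rank ker ∂_1 − rank ∂_2 = (9 − 4) − 5 = 0, and the invariant factors of ∂_2 are all 1, so H_1 ≅ 0.
  H_2: rank ker ∂_2 − rank ∂_3 = (6 − 5) − 0 = 1, and there is no ∂_3, so H_2 ≅ Z.

H_0 ≅ Z,  H_1 = 0,  H_2 ≅ Z.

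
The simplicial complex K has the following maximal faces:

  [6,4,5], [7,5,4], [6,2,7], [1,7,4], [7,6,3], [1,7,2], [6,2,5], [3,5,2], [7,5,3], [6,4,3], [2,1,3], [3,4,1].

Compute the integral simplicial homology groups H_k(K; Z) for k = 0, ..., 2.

H_0 = Z,  H_1 = Z/2Z,  H_2 = 0.

Fix the vertex order 1 < 2 < 3 < 4 < 5 < 6 < 7 and write every simplex with vertices in increasing order. Then dim K = 2 and the simplices of K are:

  0-simplices (7): [1], [2], [3], [4], [5], [6], [7]
  1-simplices (18): [1,2], [1,3], [1,4], [1,7], [2,3], [2,5], [2,6], [2,7], [3,4], [3,5], [3,6], [3,7], [4,5], [4,6], [4,7], [5,6], [5,7], [6,7]
  2-simplices (12): [1,2,3], [1,2,7], [1,3,4], [1,4,7], [2,3,5], [2,5,6], [2,6,7], [3,4,6], [3,5,7], [3,6,7], [4,5,6], [4,5,7]

Hence C_0 ≅ Z^7, C_1 ≅ Z^18, C_2 ≅ Z^12.

∂_1: C_1 → C_0 is given by ∂[p,q] = [q] − [p].
As a 7×18 matrix over Z this has rank 6, with invariant factors (1,1,1,1,1,1).

Boundary ∂_2: C_2 → C_1 maps a triangle to the signed sum of its edges. For instance
  ∂[2,5,6] = [5,6] − [2,6] + [2,5],
  ∂[1,2,7] = [2,7] − [1,7] + [1,2].
The resulting 18×12 matrix has rank 12, and its Smith normal form has invariant factors (1,1,1,1,1,1,1,1,1,1,1,2).

From H_k ≅ ker(∂_k) / im(∂_{k+1}) we obtain:

  H_0: rank C_0 − rank ∂_1 = 7 − 6 = 1, and the invariant factors of ∂_1 are all 1, so H_0 ≅ Z.
  H_1: rank ker ∂_1 − rank ∂_2 = (18 − 6) − 12 = 0, and ∂_2 has invariant factor 2 > 1, so H_1 ≅ Z/2Z.
  H_2: rank ker ∂_2 − rank ∂_3 = (12 − 12) − 0 = 0, and there is no ∂_3, so H_2 ≅ 0.

As a check, the Euler characteristic is 7 − 18 + 12 = 1, which agrees with 1 − 0 + 0 = 1.
(K is a triangulation of the real projective plane RP^2.)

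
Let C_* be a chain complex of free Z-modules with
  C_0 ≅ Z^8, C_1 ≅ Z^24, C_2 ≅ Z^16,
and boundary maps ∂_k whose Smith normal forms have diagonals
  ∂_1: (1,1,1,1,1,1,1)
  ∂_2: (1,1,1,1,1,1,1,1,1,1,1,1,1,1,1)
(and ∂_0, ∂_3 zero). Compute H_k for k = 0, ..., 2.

H_0: b_0 = 8 − 0 − 7 = 1; torsion from ∂_1 factors > 1: none. So H_0 ≅ Z.
H_1: b_1 = 24 − 7 − 15 = 2; torsion from ∂_2 factors > 1: none. So H_1 ≅ Z^2.
H_2: b_2 = 16 − 15 − 0 = 1; torsion from ∂_3 factors > 1: none. So H_2 ≅ Z.

H_0 ≅ Z,  H_1 ≅ Z^2,  H_2 ≅ Z.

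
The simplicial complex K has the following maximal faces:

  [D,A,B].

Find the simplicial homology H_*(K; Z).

H_0 = Z,  H_1 = 0,  H_2 = 0.

Fix the vertex order A < B < D and write every simplex with vertices in increasing order. Then dim K = 2 and the simplices of K are:

  0-simplices (3): A, B, D
  1-simplices (3): AB, AD, BD
  2-simplices (1): ABD

giving chain groups C_0 ≅ Z^3, C_1 ≅ Z^3, C_2 ≅ Z^1.

∂_1: C_1 → C_0 sends each edge [p,q] (with p < q) to q − p. For instance
  ∂BD = D − B.
The resulting 3×3 matrix has rank 2, and its Smith normal form has invariant factors (1,1).

The boundary map ∂_2: C_2 → C_1 acts by ∂[p,q,r] = [q,r] − [p,r] + [p,q]. For instance
  ∂ABD = BD − AD + AB.
As a 3×1 matrix over Z this has rank 1, with invariant factors (1).

Now H_k = ker ∂_k / im ∂_{k+1}, so:

  H_0: rank C_0 − rank ∂_1 = 3 − 2 = 1, and the invariant factors of ∂_1 are all 1, so H_0 ≅ Z.
  H_1: rank ker ∂_1 − rank ∂_2 = (3 − 2) − 1 = 0, and the invariant factors of ∂_2 are all 1, so H_1 ≅ 0.
  H_2: rank ker ∂_2 − rank ∂_3 = (1 − 1) − 0 = 0, and there is no ∂_3, so H_2 ≅ 0.

As a check, the Euler characteristic is 3 − 3 + 1 = 1, which agrees with 1 − 0 + 0 = 1.
(K is a triangulation of the 2-simplex.)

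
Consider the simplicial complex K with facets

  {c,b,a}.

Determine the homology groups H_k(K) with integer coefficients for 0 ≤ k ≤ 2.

Order the vertices as a < b < c. Listing each simplex with vertices in this order, K has dimension 2 with simplices:

  0-simplices (3): a, b, c
  1-simplices (3): ab, ac, bc
  2-simplices (1): abc

so the chain groups are C_0 ≅ Z^3, C_1 ≅ Z^3, C_2 ≅ Z^1.

The boundary map ∂_1: C_1 → C_0 is given by ∂[p,q] = [q] − [p]. For instance
  ∂bc = c − b.
As a 3×3 matrix over Z this has rank 2, with invariant factors (1,1).

The boundary map ∂_2: C_2 → C_1 sends each 2-simplex [p,q,r] to [q,r] − [p,r] + [p,q]. For instance
  ∂abc = bc − ac + ab.
The 3×1 boundary matrix has rank 1 and Smith normal form diag(1).

Reading off H_k = ker ∂_k / im ∂_{k+1}:

  H_0: rank C_0 − rank ∂_1 = 3 − 2 = 1, and the invariant factors of ∂_1 are all 1, so H_0 = Z.
  H_1: rank ker ∂_1 − rank ∂_2 = (3 − 2) − 1 = 0, and the invariant factors of ∂_2 are all 1, so H_1 = 0.
  H_2: rank ker ∂_2 − rank ∂_3 = (1 − 1) − 0 = 0, and there is no ∂_3, so H_2 = 0.

H_0 ≅ Z,  H_1 = 0,  H_2 = 0.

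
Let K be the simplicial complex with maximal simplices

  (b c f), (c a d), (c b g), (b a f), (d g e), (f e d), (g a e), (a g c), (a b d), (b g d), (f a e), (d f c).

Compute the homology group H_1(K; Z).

H_1 = Z/2.

Order the vertices as a < b < c < d < e < f < g. Listing each simplex with vertices in this order, K has dimension 2 with simplices:

  0-simplices (7): a, b, c, d, e, f, g
  1-simplices (18): ab, ac, ad, ae, af, ag, bc, bd, bf, bg, cd, cf, cg, de, df, dg, ef, eg
  2-simplices (12): abd, abf, acd, acg, aef, aeg, bcf, bcg, bdg, cdf, def, deg

Hence C_0 ≅ Z^7, C_1 ≅ Z^18, C_2 ≅ Z^12.

Boundary ∂_1: C_1 → C_0 maps an edge to its endpoints' difference, ∂[p,q] = q − p. For instance
  ∂de = e − d.
The 7×18 boundary matrix has rank 6 and Smith normal form diag(1,1,1,1,1,1).

The boundary map ∂_2: C_2 → C_1 maps a triangle to the signed sum of its edges. For instance
  ∂aef = ef − af + ae,
  ∂acd = cd − ad + ac.
The 18×12 boundary matrix has rank 12 and Smith normal form diag(1,1,1,1,1,1,1,1,1,1,1,2).

From H_k ≅ ker(∂_k) / im(∂_{k+1}) we obtain:

  H_1: rank ker ∂_1 − rank ∂_2 = (18 − 6) − 12 = 0, and ∂_2 has invariant factor 2 > 1, so H_1 ≅ Z/2.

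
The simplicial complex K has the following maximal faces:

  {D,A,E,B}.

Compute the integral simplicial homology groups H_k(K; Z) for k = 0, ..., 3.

H_0 ≅ Z,  H_1 = 0,  H_2 = 0,  H_3 = 0.

We work with the vertex ordering A < B < D < E. The simplices of K, each written with vertices in increasing order, are:

  0-simplices (4): A, B, D, E
  1-simplices (6): AB, AD, AE, BD, BE, DE
  2-simplices (4): ABD, ABE, ADE, BDE
  3-simplices (1): ABDE

Hence C_0 ≅ Z^4, C_1 ≅ Z^6, C_2 ≅ Z^4, C_3 ≅ Z^1.

The boundary map ∂_1: C_1 → C_0 sends each edge [p,q] (with p < q) to q − p. For instance
  ∂AE = E − A.
The resulting 4×6 matrix has rank 3, and its Smith normal form has invariant factors (1,1,1).

Boundary ∂_2: C_2 → C_1 maps a triangle to the signed sum of its edges. For instance
  ∂BDE = DE − BE + BD,
  ∂ABD = BD − AD + AB.
As a 6×4 matrix over Z this has rank 3, with invariant factors (1,1,1).

The boundary map ∂_3: C_3 → C_2 sends each 3-simplex σ to the alternating sum Σ_i (−1)^i (σ with its i-th vertex removed). For instance
  ∂ABDE = BDE − ADE + ABE − ABD.
This gives a 4×1 integer matrix of rank 1; reducing to Smith normal form yields diagonal entries (1).

From H_k ≅ ker(∂_k) / im(∂_{k+1}) we obtain:

  H_0: rank C_0 − rank ∂_1 = 4 − 3 = 1, and the invariant factors of ∂_1 are all 1, so H_0 ≅ Z.
  H_1: rank ker ∂_1 − rank ∂_2 = (6 − 3) − 3 = 0, and the invariant factors of ∂_2 are all 1, so H_1 ≅ 0.
  H_2: rank ker ∂_2 − rank ∂_3 = (4 − 3) − 1 = 0, and the invariant factors of ∂_3 are all 1, so H_2 ≅ 0.
  H_3: rank ker ∂_3 − rank ∂_4 = (1 − 1) − 0 = 0, and there is no ∂_4, so H_3 ≅ 0.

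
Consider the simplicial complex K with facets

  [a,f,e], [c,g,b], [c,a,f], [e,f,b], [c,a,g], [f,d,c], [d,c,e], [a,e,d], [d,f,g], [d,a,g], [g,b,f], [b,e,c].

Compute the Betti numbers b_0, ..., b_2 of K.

b_0 = 1, b_1 = 0, b_2 = 0.

K has 7 vertices, 18 edges, 12 triangles.
rank ∂_0 = 0, rank ∂_1 = 6 ⇒ b_0 = 7 − 0 − 6 = 1; all invariant factors of ∂_1 are 1 so no torsion. So H_0 ≅ Z.
rank ∂_1 = 6, rank ∂_2 = 12 ⇒ b_1 = 18 − 6 − 12 = 0; ∂_2 has invariant factor(s) [2] giving torsion. So H_1 ≅ Z/2Z.
rank ∂_2 = 12, rank ∂_3 = 0 ⇒ b_2 = 12 − 12 − 0 = 0. So H_2 ≅ 0.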